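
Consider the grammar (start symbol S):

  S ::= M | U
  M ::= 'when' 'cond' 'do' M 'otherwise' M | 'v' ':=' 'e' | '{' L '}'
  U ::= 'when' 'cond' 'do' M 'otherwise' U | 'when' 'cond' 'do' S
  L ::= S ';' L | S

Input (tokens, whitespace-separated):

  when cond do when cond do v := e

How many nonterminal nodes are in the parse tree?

[S [U when cond do [S [U when cond do [S [M v := e]]]]]]

6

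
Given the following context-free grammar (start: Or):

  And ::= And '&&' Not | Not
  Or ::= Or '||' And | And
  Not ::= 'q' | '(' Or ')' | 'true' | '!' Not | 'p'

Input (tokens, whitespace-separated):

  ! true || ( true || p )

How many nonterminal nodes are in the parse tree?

13

[Or [Or [And [Not ! [Not true]]]] || [And [Not ( [Or [Or [And [Not true]]] || [And [Not p]]] )]]]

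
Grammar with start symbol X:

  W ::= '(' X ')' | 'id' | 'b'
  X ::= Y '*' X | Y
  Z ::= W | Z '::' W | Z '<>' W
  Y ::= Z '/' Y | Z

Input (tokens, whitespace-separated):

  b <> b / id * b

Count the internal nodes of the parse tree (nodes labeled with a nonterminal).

[X [Y [Z [Z [W b]] <> [W b]] / [Y [Z [W id]]]] * [X [Y [Z [W b]]]]]

13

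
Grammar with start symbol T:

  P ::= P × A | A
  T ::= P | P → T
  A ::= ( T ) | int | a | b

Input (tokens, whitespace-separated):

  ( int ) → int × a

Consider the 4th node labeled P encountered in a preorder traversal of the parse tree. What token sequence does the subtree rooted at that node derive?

[T [P [A ( [T [P [A int]]] )]] → [T [P [P [A int]] × [A a]]]]

int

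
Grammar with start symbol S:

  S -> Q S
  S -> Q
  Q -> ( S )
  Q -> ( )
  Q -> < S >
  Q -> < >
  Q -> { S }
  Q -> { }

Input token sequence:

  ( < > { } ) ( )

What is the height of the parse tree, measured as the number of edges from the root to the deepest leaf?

5

[S [Q ( [S [Q < >] [S [Q { }]]] )] [S [Q ( )]]]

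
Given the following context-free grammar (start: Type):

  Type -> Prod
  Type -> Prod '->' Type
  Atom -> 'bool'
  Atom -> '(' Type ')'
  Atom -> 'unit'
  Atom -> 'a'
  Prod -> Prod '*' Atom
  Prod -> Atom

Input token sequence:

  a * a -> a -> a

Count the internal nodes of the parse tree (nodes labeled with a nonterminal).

[Type [Prod [Prod [Atom a]] * [Atom a]] -> [Type [Prod [Atom a]] -> [Type [Prod [Atom a]]]]]

11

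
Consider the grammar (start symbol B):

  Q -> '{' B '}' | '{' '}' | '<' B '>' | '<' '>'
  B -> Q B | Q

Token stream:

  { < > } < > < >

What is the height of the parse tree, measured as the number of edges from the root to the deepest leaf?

4

[B [Q { [B [Q < >]] }] [B [Q < >] [B [Q < >]]]]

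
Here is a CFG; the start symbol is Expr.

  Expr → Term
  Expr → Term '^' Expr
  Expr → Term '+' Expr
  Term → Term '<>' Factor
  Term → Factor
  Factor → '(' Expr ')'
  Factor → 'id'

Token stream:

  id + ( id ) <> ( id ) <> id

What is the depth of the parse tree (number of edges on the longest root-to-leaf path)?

[Expr [Term [Factor id]] + [Expr [Term [Term [Term [Factor ( [Expr [Term [Factor id]]] )]] <> [Factor ( [Expr [Term [Factor id]]] )]] <> [Factor id]]]]

9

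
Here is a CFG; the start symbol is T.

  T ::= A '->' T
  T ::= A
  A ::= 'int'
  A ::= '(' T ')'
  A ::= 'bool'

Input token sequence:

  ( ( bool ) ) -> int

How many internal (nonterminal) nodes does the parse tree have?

8

[T [A ( [T [A ( [T [A bool]] )]] )] -> [T [A int]]]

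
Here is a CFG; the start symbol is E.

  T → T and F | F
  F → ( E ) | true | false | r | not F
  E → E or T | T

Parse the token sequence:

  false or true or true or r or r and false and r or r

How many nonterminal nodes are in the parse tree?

[E [E [E [E [E [E [T [F false]]] or [T [F true]]] or [T [F true]]] or [T [F r]]] or [T [T [T [F r]] and [F false]] and [F r]]] or [T [F r]]]

22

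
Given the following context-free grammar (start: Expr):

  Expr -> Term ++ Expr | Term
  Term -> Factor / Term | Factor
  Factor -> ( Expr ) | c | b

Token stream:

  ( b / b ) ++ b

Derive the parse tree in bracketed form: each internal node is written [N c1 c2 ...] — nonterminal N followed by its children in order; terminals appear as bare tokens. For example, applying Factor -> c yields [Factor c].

Expr
Term ++ Expr
Factor ++ Expr
( Expr ) ++ Expr
( Term ) ++ Expr
( Factor / Term ) ++ Expr
( b / Term ) ++ Expr
( b / Factor ) ++ Expr
( b / b ) ++ Expr
( b / b ) ++ Term
( b / b ) ++ Factor
( b / b ) ++ b

[Expr [Term [Factor ( [Expr [Term [Factor b] / [Term [Factor b]]]] )]] ++ [Expr [Term [Factor b]]]]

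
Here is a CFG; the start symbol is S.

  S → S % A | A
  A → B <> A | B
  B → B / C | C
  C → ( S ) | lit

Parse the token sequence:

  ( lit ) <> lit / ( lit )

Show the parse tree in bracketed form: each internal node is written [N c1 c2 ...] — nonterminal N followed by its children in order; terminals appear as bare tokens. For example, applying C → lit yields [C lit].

[S [A [B [C ( [S [A [B [C lit]]]] )]] <> [A [B [B [C lit]] / [C ( [S [A [B [C lit]]]] )]]]]]

S
A
B <> A
C <> A
( S ) <> A
( A ) <> A
( B ) <> A
( C ) <> A
( lit ) <> A
( lit ) <> B
( lit ) <> B / C
( lit ) <> C / C
( lit ) <> lit / C
( lit ) <> lit / ( S )
( lit ) <> lit / ( A )
( lit ) <> lit / ( B )
( lit ) <> lit / ( C )
( lit ) <> lit / ( lit )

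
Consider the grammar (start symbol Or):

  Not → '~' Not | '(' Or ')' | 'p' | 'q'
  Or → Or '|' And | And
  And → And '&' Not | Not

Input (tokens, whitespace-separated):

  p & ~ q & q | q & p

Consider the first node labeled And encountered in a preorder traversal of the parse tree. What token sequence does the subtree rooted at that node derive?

p & ~ q & q

[Or [Or [And [And [And [Not p]] & [Not ~ [Not q]]] & [Not q]]] | [And [And [Not q]] & [Not p]]]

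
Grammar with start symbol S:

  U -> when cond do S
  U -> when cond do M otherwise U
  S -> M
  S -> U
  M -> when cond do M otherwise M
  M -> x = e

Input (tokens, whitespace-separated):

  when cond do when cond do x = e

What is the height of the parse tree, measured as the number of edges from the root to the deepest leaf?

6

[S [U when cond do [S [U when cond do [S [M x = e]]]]]]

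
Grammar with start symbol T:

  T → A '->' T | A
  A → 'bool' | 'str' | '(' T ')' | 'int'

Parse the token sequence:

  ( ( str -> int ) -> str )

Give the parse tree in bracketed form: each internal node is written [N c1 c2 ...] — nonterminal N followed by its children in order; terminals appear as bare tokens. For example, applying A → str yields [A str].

[T [A ( [T [A ( [T [A str] -> [T [A int]]] )] -> [T [A str]]] )]]

T
A
( T )
( A -> T )
( ( T ) -> T )
( ( A -> T ) -> T )
( ( str -> T ) -> T )
( ( str -> A ) -> T )
( ( str -> int ) -> T )
( ( str -> int ) -> A )
( ( str -> int ) -> str )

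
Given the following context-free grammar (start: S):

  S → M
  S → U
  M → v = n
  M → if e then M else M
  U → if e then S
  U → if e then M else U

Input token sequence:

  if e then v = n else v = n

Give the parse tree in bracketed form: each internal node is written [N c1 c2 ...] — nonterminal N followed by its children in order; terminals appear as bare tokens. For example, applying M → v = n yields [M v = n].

[S [M if e then [M v = n] else [M v = n]]]

S
M
if e then M else M
if e then v = n else M
if e then v = n else v = n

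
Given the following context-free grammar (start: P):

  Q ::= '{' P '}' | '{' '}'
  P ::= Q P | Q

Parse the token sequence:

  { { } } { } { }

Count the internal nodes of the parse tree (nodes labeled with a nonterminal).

8

[P [Q { [P [Q { }]] }] [P [Q { }] [P [Q { }]]]]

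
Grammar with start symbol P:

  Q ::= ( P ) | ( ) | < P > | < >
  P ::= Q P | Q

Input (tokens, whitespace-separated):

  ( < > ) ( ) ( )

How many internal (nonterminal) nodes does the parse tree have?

[P [Q ( [P [Q < >]] )] [P [Q ( )] [P [Q ( )]]]]

8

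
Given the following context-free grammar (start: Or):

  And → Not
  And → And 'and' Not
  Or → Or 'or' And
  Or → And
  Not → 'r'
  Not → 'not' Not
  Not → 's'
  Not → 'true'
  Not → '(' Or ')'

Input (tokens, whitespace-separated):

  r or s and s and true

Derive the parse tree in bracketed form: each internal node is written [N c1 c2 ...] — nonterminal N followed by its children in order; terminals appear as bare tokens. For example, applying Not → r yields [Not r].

Or
Or or And
And or And
Not or And
r or And
r or And and Not
r or And and Not and Not
r or Not and Not and Not
r or s and Not and Not
r or s and s and Not
r or s and s and true

[Or [Or [And [Not r]]] or [And [And [And [Not s]] and [Not s]] and [Not true]]]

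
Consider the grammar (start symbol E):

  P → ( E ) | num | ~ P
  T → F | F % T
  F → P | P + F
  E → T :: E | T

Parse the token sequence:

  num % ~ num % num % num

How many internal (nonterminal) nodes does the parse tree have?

14

[E [T [F [P num]] % [T [F [P ~ [P num]]] % [T [F [P num]] % [T [F [P num]]]]]]]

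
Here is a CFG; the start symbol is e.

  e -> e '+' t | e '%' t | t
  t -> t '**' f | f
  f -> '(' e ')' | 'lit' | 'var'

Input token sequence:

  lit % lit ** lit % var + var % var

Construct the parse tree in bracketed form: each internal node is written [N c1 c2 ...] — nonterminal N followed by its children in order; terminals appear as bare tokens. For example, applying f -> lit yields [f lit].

[e [e [e [e [e [t [f lit]]] % [t [t [f lit]] ** [f lit]]] % [t [f var]]] + [t [f var]]] % [t [f var]]]

e
e % t
e + t % t
e % t + t % t
e % t % t + t % t
t % t % t + t % t
f % t % t + t % t
lit % t % t + t % t
lit % t ** f % t + t % t
lit % f ** f % t + t % t
lit % lit ** f % t + t % t
lit % lit ** lit % t + t % t
lit % lit ** lit % f + t % t
lit % lit ** lit % var + t % t
lit % lit ** lit % var + f % t
lit % lit ** lit % var + var % t
lit % lit ** lit % var + var % f
lit % lit ** lit % var + var % var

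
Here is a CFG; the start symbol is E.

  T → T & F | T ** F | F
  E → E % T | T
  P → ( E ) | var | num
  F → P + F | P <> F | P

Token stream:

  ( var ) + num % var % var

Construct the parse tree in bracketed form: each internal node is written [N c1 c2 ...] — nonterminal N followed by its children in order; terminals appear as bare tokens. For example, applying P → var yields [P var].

E
E % T
E % T % T
T % T % T
F % T % T
P + F % T % T
( E ) + F % T % T
( T ) + F % T % T
( F ) + F % T % T
( P ) + F % T % T
( var ) + F % T % T
( var ) + P % T % T
( var ) + num % T % T
( var ) + num % F % T
( var ) + num % P % T
( var ) + num % var % T
( var ) + num % var % F
( var ) + num % var % P
( var ) + num % var % var

[E [E [E [T [F [P ( [E [T [F [P var]]]] )] + [F [P num]]]]] % [T [F [P var]]]] % [T [F [P var]]]]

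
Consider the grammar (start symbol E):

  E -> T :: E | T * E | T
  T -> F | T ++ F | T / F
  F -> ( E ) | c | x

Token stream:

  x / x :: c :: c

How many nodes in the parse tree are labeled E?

3

[E [T [T [F x]] / [F x]] :: [E [T [F c]] :: [E [T [F c]]]]]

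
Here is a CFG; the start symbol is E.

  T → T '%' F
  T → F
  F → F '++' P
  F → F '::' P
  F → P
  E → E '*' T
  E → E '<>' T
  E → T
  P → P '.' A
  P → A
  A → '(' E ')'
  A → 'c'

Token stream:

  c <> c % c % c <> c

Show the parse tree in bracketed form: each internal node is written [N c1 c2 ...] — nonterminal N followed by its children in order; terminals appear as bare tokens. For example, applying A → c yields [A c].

[E [E [E [T [F [P [A c]]]]] <> [T [T [T [F [P [A c]]]] % [F [P [A c]]]] % [F [P [A c]]]]] <> [T [F [P [A c]]]]]

E
E <> T
E <> T <> T
T <> T <> T
F <> T <> T
P <> T <> T
A <> T <> T
c <> T <> T
c <> T % F <> T
c <> T % F % F <> T
c <> F % F % F <> T
c <> P % F % F <> T
c <> A % F % F <> T
c <> c % F % F <> T
c <> c % P % F <> T
c <> c % A % F <> T
c <> c % c % F <> T
c <> c % c % P <> T
c <> c % c % A <> T
c <> c % c % c <> T
c <> c % c % c <> F
c <> c % c % c <> P
c <> c % c % c <> A
c <> c % c % c <> c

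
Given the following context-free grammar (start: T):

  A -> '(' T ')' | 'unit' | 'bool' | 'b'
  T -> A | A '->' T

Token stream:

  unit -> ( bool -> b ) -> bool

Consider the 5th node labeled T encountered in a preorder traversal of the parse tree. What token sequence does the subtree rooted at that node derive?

[T [A unit] -> [T [A ( [T [A bool] -> [T [A b]]] )] -> [T [A bool]]]]

bool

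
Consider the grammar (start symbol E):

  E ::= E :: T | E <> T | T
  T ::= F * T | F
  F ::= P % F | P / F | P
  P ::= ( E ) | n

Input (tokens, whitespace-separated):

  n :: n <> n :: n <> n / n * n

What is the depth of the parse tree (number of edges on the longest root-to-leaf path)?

8

[E [E [E [E [E [T [F [P n]]]] :: [T [F [P n]]]] <> [T [F [P n]]]] :: [T [F [P n]]]] <> [T [F [P n] / [F [P n]]] * [T [F [P n]]]]]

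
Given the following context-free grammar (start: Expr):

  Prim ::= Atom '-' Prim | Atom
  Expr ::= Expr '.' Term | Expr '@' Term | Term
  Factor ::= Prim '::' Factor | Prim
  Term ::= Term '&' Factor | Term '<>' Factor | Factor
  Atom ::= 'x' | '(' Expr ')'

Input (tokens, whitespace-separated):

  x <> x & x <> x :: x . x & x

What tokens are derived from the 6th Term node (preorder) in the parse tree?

x

[Expr [Expr [Term [Term [Term [Term [Factor [Prim [Atom x]]]] <> [Factor [Prim [Atom x]]]] & [Factor [Prim [Atom x]]]] <> [Factor [Prim [Atom x]] :: [Factor [Prim [Atom x]]]]]] . [Term [Term [Factor [Prim [Atom x]]]] & [Factor [Prim [Atom x]]]]]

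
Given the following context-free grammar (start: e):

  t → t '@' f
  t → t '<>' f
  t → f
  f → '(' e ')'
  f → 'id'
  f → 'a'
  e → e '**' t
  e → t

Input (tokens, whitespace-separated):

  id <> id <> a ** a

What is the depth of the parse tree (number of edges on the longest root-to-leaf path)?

6

[e [e [t [t [t [f id]] <> [f id]] <> [f a]]] ** [t [f a]]]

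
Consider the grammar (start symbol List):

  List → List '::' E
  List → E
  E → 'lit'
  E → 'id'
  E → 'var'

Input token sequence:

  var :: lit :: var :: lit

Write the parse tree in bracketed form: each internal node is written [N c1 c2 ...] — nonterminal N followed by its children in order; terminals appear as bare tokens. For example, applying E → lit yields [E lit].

List
List :: E
List :: E :: E
List :: E :: E :: E
E :: E :: E :: E
var :: E :: E :: E
var :: lit :: E :: E
var :: lit :: var :: E
var :: lit :: var :: lit

[List [List [List [List [E var]] :: [E lit]] :: [E var]] :: [E lit]]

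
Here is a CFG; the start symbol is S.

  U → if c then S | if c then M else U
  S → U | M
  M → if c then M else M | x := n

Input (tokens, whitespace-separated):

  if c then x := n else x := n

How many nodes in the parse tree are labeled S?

1

[S [M if c then [M x := n] else [M x := n]]]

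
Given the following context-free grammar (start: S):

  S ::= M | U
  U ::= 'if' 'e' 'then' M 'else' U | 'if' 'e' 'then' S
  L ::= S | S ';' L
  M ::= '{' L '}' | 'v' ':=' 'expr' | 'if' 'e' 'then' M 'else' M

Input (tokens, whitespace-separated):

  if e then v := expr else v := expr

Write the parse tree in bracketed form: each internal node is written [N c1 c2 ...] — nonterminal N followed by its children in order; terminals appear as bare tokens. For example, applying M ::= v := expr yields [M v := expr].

S
M
if e then M else M
if e then v := expr else M
if e then v := expr else v := expr

[S [M if e then [M v := expr] else [M v := expr]]]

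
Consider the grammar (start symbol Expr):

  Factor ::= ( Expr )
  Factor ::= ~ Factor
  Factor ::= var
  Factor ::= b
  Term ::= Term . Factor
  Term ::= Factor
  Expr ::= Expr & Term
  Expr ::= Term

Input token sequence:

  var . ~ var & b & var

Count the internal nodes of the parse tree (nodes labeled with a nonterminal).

12

[Expr [Expr [Expr [Term [Term [Factor var]] . [Factor ~ [Factor var]]]] & [Term [Factor b]]] & [Term [Factor var]]]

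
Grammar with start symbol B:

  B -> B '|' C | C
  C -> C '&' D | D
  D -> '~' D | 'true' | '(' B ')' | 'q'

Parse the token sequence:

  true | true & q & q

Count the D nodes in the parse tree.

4

[B [B [C [D true]]] | [C [C [C [D true]] & [D q]] & [D q]]]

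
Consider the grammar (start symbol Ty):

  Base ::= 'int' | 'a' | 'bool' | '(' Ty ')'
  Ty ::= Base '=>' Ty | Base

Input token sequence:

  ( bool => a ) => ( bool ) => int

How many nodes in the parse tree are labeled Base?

6

[Ty [Base ( [Ty [Base bool] => [Ty [Base a]]] )] => [Ty [Base ( [Ty [Base bool]] )] => [Ty [Base int]]]]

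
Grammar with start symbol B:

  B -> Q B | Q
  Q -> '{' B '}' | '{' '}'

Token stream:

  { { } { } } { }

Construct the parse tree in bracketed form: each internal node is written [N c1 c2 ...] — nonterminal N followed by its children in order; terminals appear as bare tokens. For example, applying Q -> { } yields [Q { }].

[B [Q { [B [Q { }] [B [Q { }]]] }] [B [Q { }]]]

B
Q B
{ B } B
{ Q B } B
{ { } B } B
{ { } Q } B
{ { } { } } B
{ { } { } } Q
{ { } { } } { }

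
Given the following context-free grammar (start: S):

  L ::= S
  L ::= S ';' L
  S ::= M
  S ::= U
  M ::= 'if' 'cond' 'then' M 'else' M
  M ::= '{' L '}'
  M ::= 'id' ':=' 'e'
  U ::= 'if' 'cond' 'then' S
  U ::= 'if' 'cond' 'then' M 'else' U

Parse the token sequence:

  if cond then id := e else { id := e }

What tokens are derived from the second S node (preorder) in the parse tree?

[S [M if cond then [M id := e] else [M { [L [S [M id := e]]] }]]]

id := e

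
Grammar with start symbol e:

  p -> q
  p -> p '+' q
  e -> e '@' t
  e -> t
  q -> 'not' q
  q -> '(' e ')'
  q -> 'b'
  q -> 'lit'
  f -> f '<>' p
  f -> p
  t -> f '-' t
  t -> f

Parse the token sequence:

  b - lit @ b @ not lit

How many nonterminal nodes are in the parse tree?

[e [e [e [t [f [p [q b]]] - [t [f [p [q lit]]]]]] @ [t [f [p [q b]]]]] @ [t [f [p [q not [q lit]]]]]]

20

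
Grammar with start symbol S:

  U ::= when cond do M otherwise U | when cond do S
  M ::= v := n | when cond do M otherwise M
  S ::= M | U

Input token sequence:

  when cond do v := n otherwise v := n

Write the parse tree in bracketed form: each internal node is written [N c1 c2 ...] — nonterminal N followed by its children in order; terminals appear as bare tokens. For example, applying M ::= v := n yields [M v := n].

[S [M when cond do [M v := n] otherwise [M v := n]]]

S
M
when cond do M otherwise M
when cond do v := n otherwise M
when cond do v := n otherwise v := n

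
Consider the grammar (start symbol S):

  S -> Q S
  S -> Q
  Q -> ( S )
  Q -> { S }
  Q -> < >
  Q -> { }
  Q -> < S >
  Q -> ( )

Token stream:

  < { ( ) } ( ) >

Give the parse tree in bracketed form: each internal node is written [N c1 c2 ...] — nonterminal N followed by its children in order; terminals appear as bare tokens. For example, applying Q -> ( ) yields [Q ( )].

[S [Q < [S [Q { [S [Q ( )]] }] [S [Q ( )]]] >]]

S
Q
< S >
< Q S >
< { S } S >
< { Q } S >
< { ( ) } S >
< { ( ) } Q >
< { ( ) } ( ) >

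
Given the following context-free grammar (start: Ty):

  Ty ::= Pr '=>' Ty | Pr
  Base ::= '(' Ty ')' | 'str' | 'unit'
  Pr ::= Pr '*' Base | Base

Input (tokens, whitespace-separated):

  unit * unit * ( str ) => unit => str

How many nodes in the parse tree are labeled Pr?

[Ty [Pr [Pr [Pr [Base unit]] * [Base unit]] * [Base ( [Ty [Pr [Base str]]] )]] => [Ty [Pr [Base unit]] => [Ty [Pr [Base str]]]]]

6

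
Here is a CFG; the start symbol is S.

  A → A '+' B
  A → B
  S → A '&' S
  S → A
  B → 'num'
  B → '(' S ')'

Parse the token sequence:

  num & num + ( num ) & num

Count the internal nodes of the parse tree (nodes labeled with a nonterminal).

14

[S [A [B num]] & [S [A [A [B num]] + [B ( [S [A [B num]]] )]] & [S [A [B num]]]]]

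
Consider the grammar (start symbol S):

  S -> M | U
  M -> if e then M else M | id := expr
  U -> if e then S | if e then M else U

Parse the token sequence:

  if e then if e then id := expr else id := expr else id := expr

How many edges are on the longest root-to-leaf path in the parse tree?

4

[S [M if e then [M if e then [M id := expr] else [M id := expr]] else [M id := expr]]]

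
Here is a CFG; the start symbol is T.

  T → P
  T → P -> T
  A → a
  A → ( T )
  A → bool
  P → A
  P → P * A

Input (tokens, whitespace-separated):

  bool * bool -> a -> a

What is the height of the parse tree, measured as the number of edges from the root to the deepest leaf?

5

[T [P [P [A bool]] * [A bool]] -> [T [P [A a]] -> [T [P [A a]]]]]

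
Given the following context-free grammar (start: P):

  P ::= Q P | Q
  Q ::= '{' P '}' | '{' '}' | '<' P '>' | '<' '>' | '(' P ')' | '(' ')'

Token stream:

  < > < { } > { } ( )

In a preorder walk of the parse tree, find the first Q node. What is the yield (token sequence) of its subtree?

[P [Q < >] [P [Q < [P [Q { }]] >] [P [Q { }] [P [Q ( )]]]]]

< >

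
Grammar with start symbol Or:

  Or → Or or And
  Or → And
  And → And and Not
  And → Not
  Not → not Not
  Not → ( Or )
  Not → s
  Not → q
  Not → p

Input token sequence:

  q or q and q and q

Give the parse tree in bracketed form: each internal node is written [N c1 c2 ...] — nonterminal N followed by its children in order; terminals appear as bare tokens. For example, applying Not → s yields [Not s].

Or
Or or And
And or And
Not or And
q or And
q or And and Not
q or And and Not and Not
q or Not and Not and Not
q or q and Not and Not
q or q and q and Not
q or q and q and q

[Or [Or [And [Not q]]] or [And [And [And [Not q]] and [Not q]] and [Not q]]]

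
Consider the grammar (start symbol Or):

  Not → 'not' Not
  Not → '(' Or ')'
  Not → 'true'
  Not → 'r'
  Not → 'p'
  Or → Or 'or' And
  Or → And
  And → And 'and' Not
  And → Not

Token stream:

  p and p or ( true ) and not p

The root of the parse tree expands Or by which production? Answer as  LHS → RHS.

[Or [Or [And [And [Not p]] and [Not p]]] or [And [And [Not ( [Or [And [Not true]]] )]] and [Not not [Not p]]]]

Or → Or 'or' And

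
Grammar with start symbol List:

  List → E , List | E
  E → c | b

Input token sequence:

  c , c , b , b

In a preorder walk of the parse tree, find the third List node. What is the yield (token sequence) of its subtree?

[List [E c] , [List [E c] , [List [E b] , [List [E b]]]]]

b , b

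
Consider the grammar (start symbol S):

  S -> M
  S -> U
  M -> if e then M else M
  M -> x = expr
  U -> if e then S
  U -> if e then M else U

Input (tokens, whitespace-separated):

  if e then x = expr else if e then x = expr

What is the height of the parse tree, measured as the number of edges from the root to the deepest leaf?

[S [U if e then [M x = expr] else [U if e then [S [M x = expr]]]]]

5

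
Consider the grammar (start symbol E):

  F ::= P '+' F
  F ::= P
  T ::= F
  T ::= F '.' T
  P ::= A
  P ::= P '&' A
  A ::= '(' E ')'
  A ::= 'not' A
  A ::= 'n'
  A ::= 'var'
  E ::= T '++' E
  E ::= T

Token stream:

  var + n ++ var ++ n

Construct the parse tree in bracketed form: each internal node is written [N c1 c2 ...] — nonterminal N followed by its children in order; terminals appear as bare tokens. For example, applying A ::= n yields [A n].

E
T ++ E
F ++ E
P + F ++ E
A + F ++ E
var + F ++ E
var + P ++ E
var + A ++ E
var + n ++ E
var + n ++ T ++ E
var + n ++ F ++ E
var + n ++ P ++ E
var + n ++ A ++ E
var + n ++ var ++ E
var + n ++ var ++ T
var + n ++ var ++ F
var + n ++ var ++ P
var + n ++ var ++ A
var + n ++ var ++ n

[E [T [F [P [A var]] + [F [P [A n]]]]] ++ [E [T [F [P [A var]]]] ++ [E [T [F [P [A n]]]]]]]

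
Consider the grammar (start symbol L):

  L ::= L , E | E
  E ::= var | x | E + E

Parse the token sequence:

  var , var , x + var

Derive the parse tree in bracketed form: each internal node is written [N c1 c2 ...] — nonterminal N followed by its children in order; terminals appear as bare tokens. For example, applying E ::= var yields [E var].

L
L , E
L , E , E
E , E , E
var , E , E
var , var , E
var , var , E + E
var , var , x + E
var , var , x + var

[L [L [L [E var]] , [E var]] , [E [E x] + [E var]]]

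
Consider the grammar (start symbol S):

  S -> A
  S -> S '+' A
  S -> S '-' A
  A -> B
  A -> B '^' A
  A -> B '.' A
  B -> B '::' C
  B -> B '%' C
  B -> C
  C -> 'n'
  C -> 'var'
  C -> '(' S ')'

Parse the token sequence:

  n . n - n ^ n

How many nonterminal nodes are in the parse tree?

14

[S [S [A [B [C n]] . [A [B [C n]]]]] - [A [B [C n]] ^ [A [B [C n]]]]]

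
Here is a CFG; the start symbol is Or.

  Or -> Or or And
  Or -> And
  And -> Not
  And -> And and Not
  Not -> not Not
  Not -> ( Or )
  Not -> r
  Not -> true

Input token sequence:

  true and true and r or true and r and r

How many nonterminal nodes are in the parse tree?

[Or [Or [And [And [And [Not true]] and [Not true]] and [Not r]]] or [And [And [And [Not true]] and [Not r]] and [Not r]]]

14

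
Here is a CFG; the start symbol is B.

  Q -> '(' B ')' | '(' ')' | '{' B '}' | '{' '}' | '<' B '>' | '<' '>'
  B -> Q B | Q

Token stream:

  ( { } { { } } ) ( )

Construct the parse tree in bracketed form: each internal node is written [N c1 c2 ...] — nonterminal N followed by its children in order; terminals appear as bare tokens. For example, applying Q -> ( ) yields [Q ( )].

[B [Q ( [B [Q { }] [B [Q { [B [Q { }]] }]]] )] [B [Q ( )]]]

B
Q B
( B ) B
( Q B ) B
( { } B ) B
( { } Q ) B
( { } { B } ) B
( { } { Q } ) B
( { } { { } } ) B
( { } { { } } ) Q
( { } { { } } ) ( )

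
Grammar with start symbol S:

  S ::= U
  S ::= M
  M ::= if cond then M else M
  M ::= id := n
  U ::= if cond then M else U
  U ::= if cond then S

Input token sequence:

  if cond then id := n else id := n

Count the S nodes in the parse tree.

[S [M if cond then [M id := n] else [M id := n]]]

1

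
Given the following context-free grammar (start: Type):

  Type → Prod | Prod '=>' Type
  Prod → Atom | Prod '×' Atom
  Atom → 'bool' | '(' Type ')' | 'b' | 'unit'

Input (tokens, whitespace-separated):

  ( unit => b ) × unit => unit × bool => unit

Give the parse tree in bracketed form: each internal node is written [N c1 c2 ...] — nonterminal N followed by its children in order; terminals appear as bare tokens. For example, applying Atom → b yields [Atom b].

[Type [Prod [Prod [Atom ( [Type [Prod [Atom unit]] => [Type [Prod [Atom b]]]] )]] × [Atom unit]] => [Type [Prod [Prod [Atom unit]] × [Atom bool]] => [Type [Prod [Atom unit]]]]]

Type
Prod => Type
Prod × Atom => Type
Atom × Atom => Type
( Type ) × Atom => Type
( Prod => Type ) × Atom => Type
( Atom => Type ) × Atom => Type
( unit => Type ) × Atom => Type
( unit => Prod ) × Atom => Type
( unit => Atom ) × Atom => Type
( unit => b ) × Atom => Type
( unit => b ) × unit => Type
( unit => b ) × unit => Prod => Type
( unit => b ) × unit => Prod × Atom => Type
( unit => b ) × unit => Atom × Atom => Type
( unit => b ) × unit => unit × Atom => Type
( unit => b ) × unit => unit × bool => Type
( unit => b ) × unit => unit × bool => Prod
( unit => b ) × unit => unit × bool => Atom
( unit => b ) × unit => unit × bool => unit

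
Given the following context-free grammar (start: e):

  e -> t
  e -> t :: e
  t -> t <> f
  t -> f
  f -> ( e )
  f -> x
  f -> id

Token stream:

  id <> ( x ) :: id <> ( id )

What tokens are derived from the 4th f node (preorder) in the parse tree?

[e [t [t [f id]] <> [f ( [e [t [f x]]] )]] :: [e [t [t [f id]] <> [f ( [e [t [f id]]] )]]]]

id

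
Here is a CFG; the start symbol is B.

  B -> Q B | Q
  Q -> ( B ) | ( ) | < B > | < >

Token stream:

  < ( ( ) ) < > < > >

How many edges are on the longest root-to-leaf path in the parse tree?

[B [Q < [B [Q ( [B [Q ( )]] )] [B [Q < >] [B [Q < >]]]] >]]

6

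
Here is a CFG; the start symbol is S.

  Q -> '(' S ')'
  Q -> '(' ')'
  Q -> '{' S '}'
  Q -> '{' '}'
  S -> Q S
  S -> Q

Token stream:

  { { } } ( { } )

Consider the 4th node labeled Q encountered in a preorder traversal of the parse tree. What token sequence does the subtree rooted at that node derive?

[S [Q { [S [Q { }]] }] [S [Q ( [S [Q { }]] )]]]

{ }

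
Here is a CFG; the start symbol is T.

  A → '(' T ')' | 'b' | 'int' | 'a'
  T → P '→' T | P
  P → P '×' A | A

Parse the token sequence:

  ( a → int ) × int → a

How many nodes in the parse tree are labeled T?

4

[T [P [P [A ( [T [P [A a]] → [T [P [A int]]]] )]] × [A int]] → [T [P [A a]]]]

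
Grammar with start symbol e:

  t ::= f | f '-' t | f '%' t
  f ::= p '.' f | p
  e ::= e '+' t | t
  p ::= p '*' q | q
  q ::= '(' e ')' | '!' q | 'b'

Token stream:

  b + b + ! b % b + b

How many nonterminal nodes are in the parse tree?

[e [e [e [e [t [f [p [q b]]]]] + [t [f [p [q b]]]]] + [t [f [p [q ! [q b]]]] % [t [f [p [q b]]]]]] + [t [f [p [q b]]]]]

25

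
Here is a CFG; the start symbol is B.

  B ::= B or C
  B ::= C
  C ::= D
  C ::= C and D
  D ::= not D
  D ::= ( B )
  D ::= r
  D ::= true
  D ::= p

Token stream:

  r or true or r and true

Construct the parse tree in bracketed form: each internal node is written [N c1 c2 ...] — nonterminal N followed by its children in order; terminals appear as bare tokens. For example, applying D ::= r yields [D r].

B
B or C
B or C or C
C or C or C
D or C or C
r or C or C
r or D or C
r or true or C
r or true or C and D
r or true or D and D
r or true or r and D
r or true or r and true

[B [B [B [C [D r]]] or [C [D true]]] or [C [C [D r]] and [D true]]]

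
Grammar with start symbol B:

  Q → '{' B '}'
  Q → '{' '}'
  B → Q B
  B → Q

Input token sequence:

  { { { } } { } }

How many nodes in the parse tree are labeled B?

4

[B [Q { [B [Q { [B [Q { }]] }] [B [Q { }]]] }]]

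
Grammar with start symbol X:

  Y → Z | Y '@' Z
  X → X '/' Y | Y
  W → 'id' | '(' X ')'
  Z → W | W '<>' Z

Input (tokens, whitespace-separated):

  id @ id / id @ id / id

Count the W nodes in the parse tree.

[X [X [X [Y [Y [Z [W id]]] @ [Z [W id]]]] / [Y [Y [Z [W id]]] @ [Z [W id]]]] / [Y [Z [W id]]]]

5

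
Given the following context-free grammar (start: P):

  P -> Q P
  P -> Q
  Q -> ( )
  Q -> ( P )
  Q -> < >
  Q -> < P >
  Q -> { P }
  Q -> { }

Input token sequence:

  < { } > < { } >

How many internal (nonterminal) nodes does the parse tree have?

[P [Q < [P [Q { }]] >] [P [Q < [P [Q { }]] >]]]

8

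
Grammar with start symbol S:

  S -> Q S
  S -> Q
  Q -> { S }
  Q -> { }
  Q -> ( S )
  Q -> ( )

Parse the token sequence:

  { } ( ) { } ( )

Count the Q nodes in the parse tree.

[S [Q { }] [S [Q ( )] [S [Q { }] [S [Q ( )]]]]]

4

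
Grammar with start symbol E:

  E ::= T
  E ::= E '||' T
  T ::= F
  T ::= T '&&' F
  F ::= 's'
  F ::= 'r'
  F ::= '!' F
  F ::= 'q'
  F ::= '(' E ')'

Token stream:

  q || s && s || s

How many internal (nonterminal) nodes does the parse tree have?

[E [E [E [T [F q]]] || [T [T [F s]] && [F s]]] || [T [F s]]]

11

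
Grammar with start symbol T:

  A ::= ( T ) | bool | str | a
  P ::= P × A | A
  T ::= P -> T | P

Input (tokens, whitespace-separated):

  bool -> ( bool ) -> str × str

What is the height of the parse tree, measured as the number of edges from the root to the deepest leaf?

[T [P [A bool]] -> [T [P [A ( [T [P [A bool]]] )]] -> [T [P [P [A str]] × [A str]]]]]

7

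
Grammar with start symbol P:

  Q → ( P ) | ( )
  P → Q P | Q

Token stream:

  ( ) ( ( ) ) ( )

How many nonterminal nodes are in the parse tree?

8

[P [Q ( )] [P [Q ( [P [Q ( )]] )] [P [Q ( )]]]]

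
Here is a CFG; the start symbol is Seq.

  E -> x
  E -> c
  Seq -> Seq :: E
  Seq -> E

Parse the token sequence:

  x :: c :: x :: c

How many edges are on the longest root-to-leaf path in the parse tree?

5

[Seq [Seq [Seq [Seq [E x]] :: [E c]] :: [E x]] :: [E c]]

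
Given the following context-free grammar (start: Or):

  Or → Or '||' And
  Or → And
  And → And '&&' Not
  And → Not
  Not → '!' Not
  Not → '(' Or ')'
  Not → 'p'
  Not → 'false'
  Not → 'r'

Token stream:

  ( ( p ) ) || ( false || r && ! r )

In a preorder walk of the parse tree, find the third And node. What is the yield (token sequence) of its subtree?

[Or [Or [And [Not ( [Or [And [Not ( [Or [And [Not p]]] )]]] )]]] || [And [Not ( [Or [Or [And [Not false]]] || [And [And [Not r]] && [Not ! [Not r]]]] )]]]

p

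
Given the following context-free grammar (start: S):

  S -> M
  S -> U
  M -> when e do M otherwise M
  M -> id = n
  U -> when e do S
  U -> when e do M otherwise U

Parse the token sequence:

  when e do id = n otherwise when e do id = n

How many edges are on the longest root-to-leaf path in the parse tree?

[S [U when e do [M id = n] otherwise [U when e do [S [M id = n]]]]]

5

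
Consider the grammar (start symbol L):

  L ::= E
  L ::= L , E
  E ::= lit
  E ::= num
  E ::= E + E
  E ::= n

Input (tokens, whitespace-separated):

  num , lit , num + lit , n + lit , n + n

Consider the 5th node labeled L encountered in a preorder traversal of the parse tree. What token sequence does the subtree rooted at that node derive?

num

[L [L [L [L [L [E num]] , [E lit]] , [E [E num] + [E lit]]] , [E [E n] + [E lit]]] , [E [E n] + [E n]]]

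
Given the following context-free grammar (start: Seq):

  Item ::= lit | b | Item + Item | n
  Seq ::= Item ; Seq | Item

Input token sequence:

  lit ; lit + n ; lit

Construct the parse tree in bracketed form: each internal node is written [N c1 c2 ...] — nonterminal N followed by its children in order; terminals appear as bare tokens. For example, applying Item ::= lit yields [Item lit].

Seq
Item ; Seq
lit ; Seq
lit ; Item ; Seq
lit ; Item + Item ; Seq
lit ; lit + Item ; Seq
lit ; lit + n ; Seq
lit ; lit + n ; Item
lit ; lit + n ; lit

[Seq [Item lit] ; [Seq [Item [Item lit] + [Item n]] ; [Seq [Item lit]]]]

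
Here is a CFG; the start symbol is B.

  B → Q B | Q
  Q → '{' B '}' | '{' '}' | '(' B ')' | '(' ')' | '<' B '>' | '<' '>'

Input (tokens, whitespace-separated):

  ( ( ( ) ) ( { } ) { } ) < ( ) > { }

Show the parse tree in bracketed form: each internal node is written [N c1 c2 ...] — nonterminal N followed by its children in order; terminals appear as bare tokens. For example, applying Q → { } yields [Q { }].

B
Q B
( B ) B
( Q B ) B
( ( B ) B ) B
( ( Q ) B ) B
( ( ( ) ) B ) B
( ( ( ) ) Q B ) B
( ( ( ) ) ( B ) B ) B
( ( ( ) ) ( Q ) B ) B
( ( ( ) ) ( { } ) B ) B
( ( ( ) ) ( { } ) Q ) B
( ( ( ) ) ( { } ) { } ) B
( ( ( ) ) ( { } ) { } ) Q B
( ( ( ) ) ( { } ) { } ) < B > B
( ( ( ) ) ( { } ) { } ) < Q > B
( ( ( ) ) ( { } ) { } ) < ( ) > B
( ( ( ) ) ( { } ) { } ) < ( ) > Q
( ( ( ) ) ( { } ) { } ) < ( ) > { }

[B [Q ( [B [Q ( [B [Q ( )]] )] [B [Q ( [B [Q { }]] )] [B [Q { }]]]] )] [B [Q < [B [Q ( )]] >] [B [Q { }]]]]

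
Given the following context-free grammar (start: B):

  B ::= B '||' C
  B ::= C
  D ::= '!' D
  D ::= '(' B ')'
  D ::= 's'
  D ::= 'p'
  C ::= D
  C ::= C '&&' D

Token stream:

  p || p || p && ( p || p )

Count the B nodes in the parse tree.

[B [B [B [C [D p]]] || [C [D p]]] || [C [C [D p]] && [D ( [B [B [C [D p]]] || [C [D p]]] )]]]

5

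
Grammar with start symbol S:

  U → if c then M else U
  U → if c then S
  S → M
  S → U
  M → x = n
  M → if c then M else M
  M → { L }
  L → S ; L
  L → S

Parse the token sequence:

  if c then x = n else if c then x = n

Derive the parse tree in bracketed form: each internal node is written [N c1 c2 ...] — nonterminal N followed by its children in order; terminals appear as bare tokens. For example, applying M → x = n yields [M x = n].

[S [U if c then [M x = n] else [U if c then [S [M x = n]]]]]

S
U
if c then M else U
if c then x = n else U
if c then x = n else if c then S
if c then x = n else if c then M
if c then x = n else if c then x = n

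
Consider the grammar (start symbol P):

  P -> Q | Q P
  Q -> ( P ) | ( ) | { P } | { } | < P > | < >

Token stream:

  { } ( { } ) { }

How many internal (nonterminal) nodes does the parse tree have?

[P [Q { }] [P [Q ( [P [Q { }]] )] [P [Q { }]]]]

8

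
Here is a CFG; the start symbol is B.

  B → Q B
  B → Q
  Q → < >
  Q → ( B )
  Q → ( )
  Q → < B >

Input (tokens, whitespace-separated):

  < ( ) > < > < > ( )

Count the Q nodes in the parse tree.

5

[B [Q < [B [Q ( )]] >] [B [Q < >] [B [Q < >] [B [Q ( )]]]]]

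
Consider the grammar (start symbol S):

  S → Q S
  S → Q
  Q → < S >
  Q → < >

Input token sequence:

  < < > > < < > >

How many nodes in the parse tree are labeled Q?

4

[S [Q < [S [Q < >]] >] [S [Q < [S [Q < >]] >]]]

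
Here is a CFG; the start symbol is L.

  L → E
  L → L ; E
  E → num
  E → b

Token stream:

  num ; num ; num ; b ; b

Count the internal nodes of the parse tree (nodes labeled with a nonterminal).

[L [L [L [L [L [E num]] ; [E num]] ; [E num]] ; [E b]] ; [E b]]

10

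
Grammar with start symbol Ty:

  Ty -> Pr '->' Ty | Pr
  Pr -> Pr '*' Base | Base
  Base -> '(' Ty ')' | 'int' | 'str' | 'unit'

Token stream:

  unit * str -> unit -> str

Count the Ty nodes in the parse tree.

3

[Ty [Pr [Pr [Base unit]] * [Base str]] -> [Ty [Pr [Base unit]] -> [Ty [Pr [Base str]]]]]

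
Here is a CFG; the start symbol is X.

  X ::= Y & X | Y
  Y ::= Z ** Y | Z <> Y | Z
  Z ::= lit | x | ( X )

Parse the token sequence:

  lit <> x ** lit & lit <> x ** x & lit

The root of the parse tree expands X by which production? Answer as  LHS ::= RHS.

X ::= Y & X

[X [Y [Z lit] <> [Y [Z x] ** [Y [Z lit]]]] & [X [Y [Z lit] <> [Y [Z x] ** [Y [Z x]]]] & [X [Y [Z lit]]]]]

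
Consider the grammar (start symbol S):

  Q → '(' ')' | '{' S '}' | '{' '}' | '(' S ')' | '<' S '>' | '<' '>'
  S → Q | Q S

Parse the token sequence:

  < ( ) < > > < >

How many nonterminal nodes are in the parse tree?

[S [Q < [S [Q ( )] [S [Q < >]]] >] [S [Q < >]]]

8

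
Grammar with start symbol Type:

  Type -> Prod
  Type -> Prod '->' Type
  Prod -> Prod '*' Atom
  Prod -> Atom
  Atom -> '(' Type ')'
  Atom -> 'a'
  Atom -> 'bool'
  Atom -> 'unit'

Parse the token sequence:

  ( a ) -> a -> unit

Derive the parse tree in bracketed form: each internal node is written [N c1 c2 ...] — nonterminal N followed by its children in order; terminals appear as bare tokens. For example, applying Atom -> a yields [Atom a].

Type
Prod -> Type
Atom -> Type
( Type ) -> Type
( Prod ) -> Type
( Atom ) -> Type
( a ) -> Type
( a ) -> Prod -> Type
( a ) -> Atom -> Type
( a ) -> a -> Type
( a ) -> a -> Prod
( a ) -> a -> Atom
( a ) -> a -> unit

[Type [Prod [Atom ( [Type [Prod [Atom a]]] )]] -> [Type [Prod [Atom a]] -> [Type [Prod [Atom unit]]]]]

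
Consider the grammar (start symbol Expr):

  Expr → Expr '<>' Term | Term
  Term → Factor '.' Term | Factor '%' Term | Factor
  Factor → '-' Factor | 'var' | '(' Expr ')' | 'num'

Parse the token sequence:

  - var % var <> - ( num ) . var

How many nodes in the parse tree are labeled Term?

[Expr [Expr [Term [Factor - [Factor var]] % [Term [Factor var]]]] <> [Term [Factor - [Factor ( [Expr [Term [Factor num]]] )]] . [Term [Factor var]]]]

5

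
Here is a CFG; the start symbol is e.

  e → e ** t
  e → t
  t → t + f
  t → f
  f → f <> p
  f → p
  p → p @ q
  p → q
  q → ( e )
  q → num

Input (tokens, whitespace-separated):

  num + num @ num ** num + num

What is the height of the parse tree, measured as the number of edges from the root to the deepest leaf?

7

[e [e [t [t [f [p [q num]]]] + [f [p [p [q num]] @ [q num]]]]] ** [t [t [f [p [q num]]]] + [f [p [q num]]]]]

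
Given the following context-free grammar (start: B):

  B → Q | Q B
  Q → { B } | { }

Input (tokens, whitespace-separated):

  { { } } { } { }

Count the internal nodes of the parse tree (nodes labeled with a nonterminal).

[B [Q { [B [Q { }]] }] [B [Q { }] [B [Q { }]]]]

8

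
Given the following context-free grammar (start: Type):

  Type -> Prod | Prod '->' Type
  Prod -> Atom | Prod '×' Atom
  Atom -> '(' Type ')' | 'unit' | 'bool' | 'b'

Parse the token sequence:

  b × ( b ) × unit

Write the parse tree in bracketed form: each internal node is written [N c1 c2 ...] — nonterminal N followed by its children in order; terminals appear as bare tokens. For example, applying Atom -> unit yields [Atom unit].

Type
Prod
Prod × Atom
Prod × Atom × Atom
Atom × Atom × Atom
b × Atom × Atom
b × ( Type ) × Atom
b × ( Prod ) × Atom
b × ( Atom ) × Atom
b × ( b ) × Atom
b × ( b ) × unit

[Type [Prod [Prod [Prod [Atom b]] × [Atom ( [Type [Prod [Atom b]]] )]] × [Atom unit]]]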